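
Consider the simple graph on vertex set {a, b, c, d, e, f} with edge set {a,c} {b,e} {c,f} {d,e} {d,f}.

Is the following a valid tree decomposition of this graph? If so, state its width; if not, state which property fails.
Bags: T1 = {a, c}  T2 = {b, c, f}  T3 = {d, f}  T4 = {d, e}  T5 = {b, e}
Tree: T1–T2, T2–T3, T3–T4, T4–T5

A tree decomposition must satisfy three properties: every vertex lies in some bag; for every edge, both endpoints lie together in some bag; and for every vertex, the bags containing it form a connected subtree. Here bags containing vertex b are not connected in the tree, so the decomposition is invalid.

No — bags containing vertex b are not connected in the tree.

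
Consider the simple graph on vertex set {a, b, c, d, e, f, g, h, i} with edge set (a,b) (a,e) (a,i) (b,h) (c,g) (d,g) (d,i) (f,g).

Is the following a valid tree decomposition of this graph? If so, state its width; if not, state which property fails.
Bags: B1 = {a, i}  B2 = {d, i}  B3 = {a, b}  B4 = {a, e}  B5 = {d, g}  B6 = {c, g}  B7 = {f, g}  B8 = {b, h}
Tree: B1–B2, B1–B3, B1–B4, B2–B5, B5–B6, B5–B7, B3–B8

Yes; width 1.

Vertex coverage: the bags together contain {a, b, c, d, e, f, g, h, i}, the full vertex set. Edge coverage: each edge of G has both endpoints in at least one bag. Running intersection: for every vertex, the bags containing it form a connected subtree. All three properties hold, so this is a valid tree decomposition of width max|bag| − 1 = 1, and hence tw(G) ≤ 1.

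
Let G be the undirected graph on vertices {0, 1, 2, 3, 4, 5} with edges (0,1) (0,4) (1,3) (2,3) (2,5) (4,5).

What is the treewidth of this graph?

A width-2 tree decomposition is:
Bags: B1 = {0, 4, 5}  B2 = {0, 2, 5}  B3 = {0, 2, 3}  B4 = {0, 1, 3}
Tree: B1–B2, B2–B3, B3–B4
Each bag holds 3 vertices, so the decomposition has width 2, which upper-bounds the treewidth. For the lower bound, G contains the cycle 0–4–5–2–3–1–0, so G is not a forest; only forests have treewidth ≤ 1, hence tw(G) ≥ 2. Combining the bounds, tw(G) = 2.

2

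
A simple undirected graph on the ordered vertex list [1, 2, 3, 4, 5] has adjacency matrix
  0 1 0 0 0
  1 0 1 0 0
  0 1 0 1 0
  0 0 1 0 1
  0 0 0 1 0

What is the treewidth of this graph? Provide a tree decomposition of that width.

The largest bag has 2 vertices, giving width 1; this decomposition certifies tw(G) ≤ 1. G has an edge, so its treewidth is at least 1. The upper and lower bounds meet at 1, so that is the treewidth.

Treewidth 1.
Bags: B1 = {1, 2}  B2 = {2, 3}  B3 = {3, 4}  B4 = {4, 5}
Tree: B1–B2, B2–B3, B3–B4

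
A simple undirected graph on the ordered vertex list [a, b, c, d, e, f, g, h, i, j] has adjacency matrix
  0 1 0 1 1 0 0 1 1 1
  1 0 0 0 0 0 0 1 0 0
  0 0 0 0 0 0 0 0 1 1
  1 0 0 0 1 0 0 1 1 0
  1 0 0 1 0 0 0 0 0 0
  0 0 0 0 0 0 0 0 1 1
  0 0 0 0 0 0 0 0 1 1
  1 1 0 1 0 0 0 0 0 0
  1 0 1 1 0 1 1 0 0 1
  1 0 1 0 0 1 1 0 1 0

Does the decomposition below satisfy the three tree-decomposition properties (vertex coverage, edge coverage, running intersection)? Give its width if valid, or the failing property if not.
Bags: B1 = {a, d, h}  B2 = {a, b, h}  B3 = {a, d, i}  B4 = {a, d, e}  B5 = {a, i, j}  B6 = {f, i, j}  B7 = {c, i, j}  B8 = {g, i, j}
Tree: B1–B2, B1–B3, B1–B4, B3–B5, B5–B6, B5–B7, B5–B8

Vertex coverage: the bags together contain {a, b, c, d, e, f, g, h, i, j}, the full vertex set. Edge coverage: each edge of G has both endpoints in at least one bag. Running intersection: for every vertex, the bags containing it form a connected subtree. All three properties hold, so this is a valid tree decomposition of width max|bag| − 1 = 2, and hence tw(G) ≤ 2.

Yes; width 2.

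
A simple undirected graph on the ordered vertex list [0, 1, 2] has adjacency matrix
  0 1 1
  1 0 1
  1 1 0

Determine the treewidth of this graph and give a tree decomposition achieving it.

Treewidth 2.
One such decomposition:
Bags: B1 = {0, 1, 2}
Tree: (single bag)

A single bag containing all 3 vertices is trivially a valid decomposition of width 2. For the lower bound, the 3 vertices {0, 1, 2} are pairwise adjacent, and any tree decomposition puts a clique entirely inside one bag — forcing width ≥ 2. Hence tw(G) = 2 exactly.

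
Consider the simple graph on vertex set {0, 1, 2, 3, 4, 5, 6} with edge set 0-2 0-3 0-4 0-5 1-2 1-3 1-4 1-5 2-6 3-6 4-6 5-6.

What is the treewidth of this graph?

A width-3 tree decomposition is:
Bags: B1 = {0, 1, 2, 6}  B2 = {0, 1, 4, 6}  B3 = {0, 1, 3, 6}  B4 = {0, 1, 5, 6}
Tree: B1–B2, B2–B3, B3–B4
Each bag holds 4 vertices, so the decomposition has width 3, which upper-bounds the treewidth. For the lower bound: the 4 vertex sets {0,2}, {1,4}, {6}, {3} are disjoint, each induces a connected subgraph, and every pair is joined by at least one edge of G. Contracting each set to a single vertex therefore yields K_{4} as a minor, and since treewidth is minor-monotone, tw(G) ≥ tw(K_{4}) = 3. Therefore the treewidth is 3.

3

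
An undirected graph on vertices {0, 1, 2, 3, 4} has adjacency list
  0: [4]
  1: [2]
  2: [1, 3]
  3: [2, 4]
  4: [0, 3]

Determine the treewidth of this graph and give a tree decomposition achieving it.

The largest bag has 2 vertices, giving width 1; this decomposition certifies tw(G) ≤ 1. Any graph with an edge has treewidth ≥ 1, and G has the edge 0–4. Combining the bounds, tw(G) = 1.

Treewidth 1.
One such decomposition:
Bags: B1 = {0, 4}  B2 = {3, 4}  B3 = {2, 3}  B4 = {1, 2}
Tree: B1–B2, B2–B3, B3–B4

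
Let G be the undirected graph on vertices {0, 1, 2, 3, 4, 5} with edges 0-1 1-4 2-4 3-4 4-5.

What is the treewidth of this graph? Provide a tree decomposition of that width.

Treewidth 1.
One optimal decomposition is:
Bags: B1 = {1, 4}  B2 = {0, 1}  B3 = {4, 5}  B4 = {3, 4}  B5 = {2, 4}
Tree: B1–B2, B1–B3, B3–B4, B4–B5

Every bag has size at most 2, so the width is 2 − 1 = 1 and tw(G) ≤ 1. G has an edge, so its treewidth is at least 1. Hence tw(G) = 1 exactly.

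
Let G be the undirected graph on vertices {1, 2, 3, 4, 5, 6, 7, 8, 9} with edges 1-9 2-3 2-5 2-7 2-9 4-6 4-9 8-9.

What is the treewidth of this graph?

1

A width-1 tree decomposition is:
Bags: B1 = {2, 9}  B2 = {2, 3}  B3 = {2, 7}  B4 = {4, 9}  B5 = {2, 5}  B6 = {8, 9}  B7 = {4, 6}  B8 = {1, 9}
Tree: B1–B2, B2–B3, B1–B4, B2–B5, B1–B6, B4–B7, B4–B8
Every bag has size at most 2, so the width is 2 − 1 = 1 and tw(G) ≤ 1. Any graph with an edge has treewidth ≥ 1, and G has the edge 2–9. Therefore the treewidth is 1.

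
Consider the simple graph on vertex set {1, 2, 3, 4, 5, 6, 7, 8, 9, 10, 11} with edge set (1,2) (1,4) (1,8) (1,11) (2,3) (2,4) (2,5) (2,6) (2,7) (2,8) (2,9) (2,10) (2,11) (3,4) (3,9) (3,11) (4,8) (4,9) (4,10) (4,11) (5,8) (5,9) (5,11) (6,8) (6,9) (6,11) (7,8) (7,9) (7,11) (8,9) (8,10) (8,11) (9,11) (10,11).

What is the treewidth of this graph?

4

A width-4 tree decomposition is:
Bags: B1 = {2, 4, 8, 9, 11}  B2 = {2, 7, 8, 9, 11}  B3 = {2, 5, 8, 9, 11}  B4 = {2, 3, 4, 9, 11}  B5 = {2, 6, 8, 9, 11}  B6 = {2, 4, 8, 10, 11}  B7 = {1, 2, 4, 8, 11}
Tree: B1–B2, B1–B3, B1–B4, B1–B5, B1–B6, B6–B7
Each bag holds 5 vertices, so the decomposition has width 4, which upper-bounds the treewidth. Conversely, {1, 2, 4, 8, 11} is a clique of size 5, and the vertices of any clique must share a bag in every tree decomposition; so some bag has ≥ 5 vertices and tw(G) ≥ 4. Therefore the treewidth is 4.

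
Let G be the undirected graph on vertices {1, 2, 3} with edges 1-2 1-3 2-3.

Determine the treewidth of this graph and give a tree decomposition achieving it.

With just one bag of size 3, the width is 3 − 1 = 2, so tw(G) ≤ 2. On the other hand G contains the 3-clique {1, 2, 3}. A clique must lie in a single bag of any decomposition, so no decomposition can have width below 2. Hence tw(G) = 2 exactly.

Treewidth 2.
Bags: B1 = {1, 2, 3}
Tree: (single bag)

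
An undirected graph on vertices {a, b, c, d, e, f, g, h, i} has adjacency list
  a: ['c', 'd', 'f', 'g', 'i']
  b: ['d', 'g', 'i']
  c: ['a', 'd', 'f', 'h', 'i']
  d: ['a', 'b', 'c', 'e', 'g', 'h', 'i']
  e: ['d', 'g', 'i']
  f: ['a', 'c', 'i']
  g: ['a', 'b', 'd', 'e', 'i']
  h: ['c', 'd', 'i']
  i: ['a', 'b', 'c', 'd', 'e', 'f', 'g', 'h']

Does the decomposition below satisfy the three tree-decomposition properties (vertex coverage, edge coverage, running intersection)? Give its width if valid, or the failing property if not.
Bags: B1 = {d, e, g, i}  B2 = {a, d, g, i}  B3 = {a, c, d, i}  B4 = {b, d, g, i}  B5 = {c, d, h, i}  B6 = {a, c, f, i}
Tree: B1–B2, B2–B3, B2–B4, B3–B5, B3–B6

Yes; width 3.

Every vertex of G appears in some bag (union = {a, b, c, d, e, f, g, h, i}); every edge is covered by a bag; and for each vertex v the set of bags containing v is connected in the bag tree. The decomposition is therefore valid. The largest bag has 4 vertices, so the width is 3.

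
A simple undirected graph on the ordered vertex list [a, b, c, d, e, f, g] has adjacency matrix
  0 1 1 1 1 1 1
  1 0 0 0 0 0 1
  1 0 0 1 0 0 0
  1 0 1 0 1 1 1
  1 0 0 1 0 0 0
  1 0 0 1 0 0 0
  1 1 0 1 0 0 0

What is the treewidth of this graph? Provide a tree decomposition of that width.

Every bag has size at most 3, so the width is 3 − 1 = 2 and tw(G) ≤ 2. On the other hand G contains the 3-clique {a, d, g}. A clique must lie in a single bag of any decomposition, so no decomposition can have width below 2. Therefore the treewidth is 2.

Treewidth 2.
One such decomposition:
Bags: B1 = {a, d, e}  B2 = {a, d, g}  B3 = {a, b, g}  B4 = {a, d, f}  B5 = {a, c, d}
Tree: B1–B2, B2–B3, B1–B4, B4–B5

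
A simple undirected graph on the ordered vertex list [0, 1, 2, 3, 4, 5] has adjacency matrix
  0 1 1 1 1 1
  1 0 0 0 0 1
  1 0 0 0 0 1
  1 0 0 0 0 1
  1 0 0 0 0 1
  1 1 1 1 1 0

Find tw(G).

A width-2 tree decomposition is:
Bags: B1 = {0, 2, 5}  B2 = {0, 1, 5}  B3 = {0, 4, 5}  B4 = {0, 3, 5}
Tree: B1–B2, B1–B3, B2–B4
Each bag holds 3 vertices, so the decomposition has width 2, which upper-bounds the treewidth. On the other hand G contains the 3-clique {0, 1, 5}. A clique must lie in a single bag of any decomposition, so no decomposition can have width below 2. Combining the bounds, tw(G) = 2.

2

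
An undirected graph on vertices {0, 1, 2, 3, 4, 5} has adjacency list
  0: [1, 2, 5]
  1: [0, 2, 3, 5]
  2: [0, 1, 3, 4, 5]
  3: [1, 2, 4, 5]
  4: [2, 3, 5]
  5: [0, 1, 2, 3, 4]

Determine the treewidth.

3

A width-3 tree decomposition is:
Bags: B1 = {1, 2, 3, 5}  B2 = {2, 3, 4, 5}  B3 = {0, 1, 2, 5}
Tree: B1–B2, B1–B3
Each bag holds 4 vertices, so the decomposition has width 3, which upper-bounds the treewidth. For the lower bound, the 4 vertices {0, 1, 2, 5} are pairwise adjacent, and any tree decomposition puts a clique entirely inside one bag — forcing width ≥ 3. Hence tw(G) = 3 exactly.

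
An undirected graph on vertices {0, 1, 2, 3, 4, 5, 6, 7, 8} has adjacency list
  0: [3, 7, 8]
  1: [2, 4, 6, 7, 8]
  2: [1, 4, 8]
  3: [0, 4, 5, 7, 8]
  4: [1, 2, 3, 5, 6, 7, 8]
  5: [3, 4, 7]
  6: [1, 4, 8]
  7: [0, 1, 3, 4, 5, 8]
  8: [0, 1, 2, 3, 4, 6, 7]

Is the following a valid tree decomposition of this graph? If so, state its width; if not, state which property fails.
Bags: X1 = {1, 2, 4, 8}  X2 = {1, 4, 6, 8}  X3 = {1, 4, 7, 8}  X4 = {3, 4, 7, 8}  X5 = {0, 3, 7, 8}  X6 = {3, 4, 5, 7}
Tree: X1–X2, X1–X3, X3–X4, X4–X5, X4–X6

Yes; width 3.

Every vertex of G appears in some bag (union = {0, 1, 2, 3, 4, 5, 6, 7, 8}); every edge is covered by a bag; and for each vertex v the set of bags containing v is connected in the bag tree. The decomposition is therefore valid. The largest bag has 4 vertices, so the width is 3.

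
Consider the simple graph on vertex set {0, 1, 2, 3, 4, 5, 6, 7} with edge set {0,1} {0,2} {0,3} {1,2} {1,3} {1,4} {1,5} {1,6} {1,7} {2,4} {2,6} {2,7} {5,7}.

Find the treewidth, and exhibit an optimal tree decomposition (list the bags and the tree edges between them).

Treewidth 2.
One such decomposition:
Bags: B1 = {1, 2, 6}  B2 = {0, 1, 2}  B3 = {1, 2, 4}  B4 = {1, 2, 7}  B5 = {1, 5, 7}  B6 = {0, 1, 3}
Tree: B1–B2, B2–B3, B2–B4, B4–B5, B2–B6

Every bag has size at most 3, so the width is 3 − 1 = 2 and tw(G) ≤ 2. Conversely, {0, 1, 2} is a clique of size 3, and the vertices of any clique must share a bag in every tree decomposition; so some bag has ≥ 3 vertices and tw(G) ≥ 2. The upper and lower bounds meet at 2, so that is the treewidth.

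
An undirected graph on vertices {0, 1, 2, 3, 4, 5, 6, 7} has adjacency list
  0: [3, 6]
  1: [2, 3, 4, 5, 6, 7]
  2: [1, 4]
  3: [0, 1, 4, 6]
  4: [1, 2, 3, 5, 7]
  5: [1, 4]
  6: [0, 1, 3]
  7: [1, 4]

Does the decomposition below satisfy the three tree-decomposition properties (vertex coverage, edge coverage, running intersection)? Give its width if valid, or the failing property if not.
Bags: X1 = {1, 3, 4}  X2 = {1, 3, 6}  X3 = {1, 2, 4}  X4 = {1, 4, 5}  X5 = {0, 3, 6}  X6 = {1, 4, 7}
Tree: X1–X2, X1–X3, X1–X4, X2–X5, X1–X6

Yes; width 2.

Every vertex of G appears in some bag (union = {0, 1, 2, 3, 4, 5, 6, 7}); every edge is covered by a bag; and for each vertex v the set of bags containing v is connected in the bag tree. The decomposition is therefore valid. The largest bag has 3 vertices, so the width is 2.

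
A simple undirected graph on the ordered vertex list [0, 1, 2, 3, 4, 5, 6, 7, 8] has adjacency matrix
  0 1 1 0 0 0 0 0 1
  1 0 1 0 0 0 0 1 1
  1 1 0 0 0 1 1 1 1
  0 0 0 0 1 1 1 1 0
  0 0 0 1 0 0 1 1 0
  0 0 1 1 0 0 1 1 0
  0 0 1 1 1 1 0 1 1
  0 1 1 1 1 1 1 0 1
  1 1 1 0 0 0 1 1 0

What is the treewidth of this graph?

3

A width-3 tree decomposition is:
Bags: B1 = {2, 5, 6, 7}  B2 = {3, 5, 6, 7}  B3 = {2, 6, 7, 8}  B4 = {3, 4, 6, 7}  B5 = {1, 2, 7, 8}  B6 = {0, 1, 2, 8}
Tree: B1–B2, B1–B3, B2–B4, B3–B5, B5–B6
The largest bag has 4 vertices, giving width 3; this decomposition certifies tw(G) ≤ 3. Conversely, {0, 1, 2, 8} is a clique of size 4, and the vertices of any clique must share a bag in every tree decomposition; so some bag has ≥ 4 vertices and tw(G) ≥ 3. Therefore the treewidth is 3.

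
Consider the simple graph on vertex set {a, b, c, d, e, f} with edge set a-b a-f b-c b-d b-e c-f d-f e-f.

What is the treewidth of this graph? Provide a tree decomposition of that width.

Treewidth 2.
One optimal decomposition is:
Bags: B1 = {b, e, f}  B2 = {a, b, f}  B3 = {b, d, f}  B4 = {b, c, f}
Tree: B1–B2, B2–B3, B3–B4

Every bag has size at most 3, so the width is 3 − 1 = 2 and tw(G) ≤ 2. The edges b–e–f–a–b form a cycle, so G is not a tree and its treewidth is at least 2. Therefore the treewidth is 2.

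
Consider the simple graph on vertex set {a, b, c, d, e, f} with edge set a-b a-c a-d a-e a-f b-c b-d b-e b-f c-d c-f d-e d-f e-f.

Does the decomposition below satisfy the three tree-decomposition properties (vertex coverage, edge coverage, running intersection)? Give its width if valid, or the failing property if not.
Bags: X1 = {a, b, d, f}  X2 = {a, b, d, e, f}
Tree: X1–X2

A tree decomposition must satisfy three properties: every vertex lies in some bag; for every edge, both endpoints lie together in some bag; and for every vertex, the bags containing it form a connected subtree. Here vertex c appears in no bag, so the decomposition is invalid.

No — vertex c appears in no bag.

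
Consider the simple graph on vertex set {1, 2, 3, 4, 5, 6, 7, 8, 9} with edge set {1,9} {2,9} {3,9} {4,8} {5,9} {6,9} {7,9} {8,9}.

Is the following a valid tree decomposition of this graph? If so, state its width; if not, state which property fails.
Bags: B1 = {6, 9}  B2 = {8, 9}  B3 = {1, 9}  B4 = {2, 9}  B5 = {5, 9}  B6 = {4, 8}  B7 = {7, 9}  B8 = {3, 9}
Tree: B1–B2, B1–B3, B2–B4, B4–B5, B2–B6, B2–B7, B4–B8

Every vertex of G appears in some bag (union = {1, 2, 3, 4, 5, 6, 7, 8, 9}); every edge is covered by a bag; and for each vertex v the set of bags containing v is connected in the bag tree. The decomposition is therefore valid. The largest bag has 2 vertices, so the width is 1.

Yes; width 1.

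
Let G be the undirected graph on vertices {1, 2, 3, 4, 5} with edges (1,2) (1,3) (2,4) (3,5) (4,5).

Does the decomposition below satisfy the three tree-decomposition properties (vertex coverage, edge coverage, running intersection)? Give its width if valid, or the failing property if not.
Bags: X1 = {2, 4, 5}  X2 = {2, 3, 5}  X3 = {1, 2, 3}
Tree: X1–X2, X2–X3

Yes; width 2.

Checking the three conditions: (i) the bags cover all of {1, 2, 3, 4, 5}; (ii) for each edge, some bag contains both endpoints; (iii) the bags containing any fixed vertex form a subtree. All hold, so the decomposition is valid with width 3 − 1 = 2.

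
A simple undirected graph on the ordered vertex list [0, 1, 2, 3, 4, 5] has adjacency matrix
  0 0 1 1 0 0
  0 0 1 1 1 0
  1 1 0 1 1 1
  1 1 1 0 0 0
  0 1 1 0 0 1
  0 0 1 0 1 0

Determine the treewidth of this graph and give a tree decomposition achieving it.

Treewidth 2.
Bags: B1 = {1, 2, 3}  B2 = {0, 2, 3}  B3 = {1, 2, 4}  B4 = {2, 4, 5}
Tree: B1–B2, B1–B3, B3–B4

The largest bag has 3 vertices, giving width 2; this decomposition certifies tw(G) ≤ 2. For the lower bound, the 3 vertices {0, 2, 3} are pairwise adjacent, and any tree decomposition puts a clique entirely inside one bag — forcing width ≥ 2. The upper and lower bounds meet at 2, so that is the treewidth.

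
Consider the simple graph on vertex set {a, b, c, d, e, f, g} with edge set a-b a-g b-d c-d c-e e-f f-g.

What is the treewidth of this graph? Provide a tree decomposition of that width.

Treewidth 2.
Bags: B1 = {b, c, d}  B2 = {b, c, e}  B3 = {b, e, f}  B4 = {b, f, g}  B5 = {a, b, g}
Tree: B1–B2, B2–B3, B3–B4, B4–B5

Each bag holds 3 vertices, so the decomposition has width 2, which upper-bounds the treewidth. For the lower bound, G contains the cycle b–d–c–e–f–g–a–b, so G is not a forest; only forests have treewidth ≤ 1, hence tw(G) ≥ 2. Therefore the treewidth is 2.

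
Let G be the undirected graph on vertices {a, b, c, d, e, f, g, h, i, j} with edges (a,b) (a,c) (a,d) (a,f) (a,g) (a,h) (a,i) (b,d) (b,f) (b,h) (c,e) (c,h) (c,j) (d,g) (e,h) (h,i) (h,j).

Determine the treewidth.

2

A width-2 tree decomposition is:
Bags: B1 = {a, c, h}  B2 = {a, b, h}  B3 = {a, h, i}  B4 = {a, b, f}  B5 = {a, b, d}  B6 = {a, d, g}  B7 = {c, h, j}  B8 = {c, e, h}
Tree: B1–B2, B2–B3, B2–B4, B4–B5, B5–B6, B1–B7, B7–B8
Each bag holds 3 vertices, so the decomposition has width 2, which upper-bounds the treewidth. On the other hand G contains the 3-clique {c, h, j}. A clique must lie in a single bag of any decomposition, so no decomposition can have width below 2. Combining the bounds, tw(G) = 2.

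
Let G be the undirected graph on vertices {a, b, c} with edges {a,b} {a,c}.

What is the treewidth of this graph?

1

A width-1 tree decomposition is:
Bags: B1 = {a, b}  B2 = {a, c}
Tree: B1–B2
Every bag has size at most 2, so the width is 2 − 1 = 1 and tw(G) ≤ 1. G has an edge, so its treewidth is at least 1. The upper and lower bounds meet at 1, so that is the treewidth.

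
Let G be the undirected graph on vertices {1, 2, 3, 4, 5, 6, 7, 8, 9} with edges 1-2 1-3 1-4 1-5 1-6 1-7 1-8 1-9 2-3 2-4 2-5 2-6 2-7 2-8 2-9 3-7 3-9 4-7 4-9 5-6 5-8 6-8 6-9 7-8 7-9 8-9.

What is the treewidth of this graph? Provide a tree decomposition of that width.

Each bag holds 5 vertices, so the decomposition has width 4, which upper-bounds the treewidth. On the other hand G contains the 5-clique {1, 2, 6, 8, 9}. A clique must lie in a single bag of any decomposition, so no decomposition can have width below 4. Therefore the treewidth is 4.

Treewidth 4.
Bags: B1 = {1, 2, 7, 8, 9}  B2 = {1, 2, 4, 7, 9}  B3 = {1, 2, 6, 8, 9}  B4 = {1, 2, 5, 6, 8}  B5 = {1, 2, 3, 7, 9}
Tree: B1–B2, B1–B3, B3–B4, B2–B5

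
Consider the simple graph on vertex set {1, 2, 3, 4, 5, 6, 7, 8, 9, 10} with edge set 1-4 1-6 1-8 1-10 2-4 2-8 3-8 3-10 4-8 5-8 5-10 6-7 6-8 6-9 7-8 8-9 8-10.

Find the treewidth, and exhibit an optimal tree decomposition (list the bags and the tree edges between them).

Treewidth 2.
One such decomposition:
Bags: B1 = {1, 6, 8}  B2 = {1, 8, 10}  B3 = {1, 4, 8}  B4 = {5, 8, 10}  B5 = {6, 8, 9}  B6 = {3, 8, 10}  B7 = {6, 7, 8}  B8 = {2, 4, 8}
Tree: B1–B2, B1–B3, B2–B4, B1–B5, B4–B6, B1–B7, B3–B8

The largest bag has 3 vertices, giving width 2; this decomposition certifies tw(G) ≤ 2. Conversely, {1, 8, 10} is a clique of size 3, and the vertices of any clique must share a bag in every tree decomposition; so some bag has ≥ 3 vertices and tw(G) ≥ 2. Therefore the treewidth is 2.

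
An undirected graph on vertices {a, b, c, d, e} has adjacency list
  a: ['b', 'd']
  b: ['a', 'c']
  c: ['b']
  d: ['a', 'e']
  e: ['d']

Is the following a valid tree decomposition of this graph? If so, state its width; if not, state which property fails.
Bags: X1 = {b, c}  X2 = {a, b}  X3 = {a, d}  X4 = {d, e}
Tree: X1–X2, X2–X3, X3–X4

Yes; width 1.

Every vertex of G appears in some bag (union = {a, b, c, d, e}); every edge is covered by a bag; and for each vertex v the set of bags containing v is connected in the bag tree. The decomposition is therefore valid. The largest bag has 2 vertices, so the width is 1.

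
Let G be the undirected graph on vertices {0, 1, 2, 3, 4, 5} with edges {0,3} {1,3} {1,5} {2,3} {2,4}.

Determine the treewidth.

A width-1 tree decomposition is:
Bags: B1 = {1, 5}  B2 = {1, 3}  B3 = {2, 3}  B4 = {0, 3}  B5 = {2, 4}
Tree: B1–B2, B2–B3, B2–B4, B3–B5
The largest bag has 2 vertices, giving width 1; this decomposition certifies tw(G) ≤ 1. Any graph with an edge has treewidth ≥ 1, and G has the edge 1–5. Combining the bounds, tw(G) = 1.

1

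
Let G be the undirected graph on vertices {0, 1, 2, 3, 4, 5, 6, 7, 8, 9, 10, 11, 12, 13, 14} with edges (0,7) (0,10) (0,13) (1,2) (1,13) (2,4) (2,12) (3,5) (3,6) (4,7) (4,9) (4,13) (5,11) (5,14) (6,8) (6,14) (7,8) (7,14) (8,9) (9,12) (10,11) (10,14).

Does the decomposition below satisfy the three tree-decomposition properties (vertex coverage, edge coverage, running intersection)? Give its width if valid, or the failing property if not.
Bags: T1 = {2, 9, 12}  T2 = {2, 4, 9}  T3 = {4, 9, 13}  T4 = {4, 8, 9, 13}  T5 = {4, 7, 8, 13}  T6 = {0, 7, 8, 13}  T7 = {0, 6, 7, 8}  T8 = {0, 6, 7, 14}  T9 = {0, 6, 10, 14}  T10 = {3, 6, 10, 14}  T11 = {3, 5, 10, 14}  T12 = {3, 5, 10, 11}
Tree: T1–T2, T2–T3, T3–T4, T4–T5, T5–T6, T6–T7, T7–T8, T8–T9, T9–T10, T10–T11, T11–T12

A tree decomposition must satisfy three properties: every vertex lies in some bag; for every edge, both endpoints lie together in some bag; and for every vertex, the bags containing it form a connected subtree. Here vertex 1 appears in no bag, so the decomposition is invalid.

No — vertex 1 appears in no bag.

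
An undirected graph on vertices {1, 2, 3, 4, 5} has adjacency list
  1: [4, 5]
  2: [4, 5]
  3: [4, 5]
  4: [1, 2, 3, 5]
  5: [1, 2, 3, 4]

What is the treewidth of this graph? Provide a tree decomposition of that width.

Each bag holds 3 vertices, so the decomposition has width 2, which upper-bounds the treewidth. For the lower bound, the 3 vertices {1, 4, 5} are pairwise adjacent, and any tree decomposition puts a clique entirely inside one bag — forcing width ≥ 2. Hence tw(G) = 2 exactly.

Treewidth 2.
Bags: B1 = {3, 4, 5}  B2 = {1, 4, 5}  B3 = {2, 4, 5}
Tree: B1–B2, B2–B3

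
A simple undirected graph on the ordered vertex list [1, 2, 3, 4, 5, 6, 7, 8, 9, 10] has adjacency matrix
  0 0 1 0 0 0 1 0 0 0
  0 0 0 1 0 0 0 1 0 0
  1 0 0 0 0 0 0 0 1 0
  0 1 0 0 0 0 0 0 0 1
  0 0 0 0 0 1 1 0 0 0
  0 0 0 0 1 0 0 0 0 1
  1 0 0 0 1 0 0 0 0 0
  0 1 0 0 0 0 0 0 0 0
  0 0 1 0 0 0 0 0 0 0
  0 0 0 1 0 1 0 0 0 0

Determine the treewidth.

1

A width-1 tree decomposition is:
Bags: B1 = {3, 9}  B2 = {1, 3}  B3 = {1, 7}  B4 = {5, 7}  B5 = {5, 6}  B6 = {6, 10}  B7 = {4, 10}  B8 = {2, 4}  B9 = {2, 8}
Tree: B1–B2, B2–B3, B3–B4, B4–B5, B5–B6, B6–B7, B7–B8, B8–B9
Each bag holds 2 vertices, so the decomposition has width 1, which upper-bounds the treewidth. G has an edge, so its treewidth is at least 1. The upper and lower bounds meet at 1, so that is the treewidth.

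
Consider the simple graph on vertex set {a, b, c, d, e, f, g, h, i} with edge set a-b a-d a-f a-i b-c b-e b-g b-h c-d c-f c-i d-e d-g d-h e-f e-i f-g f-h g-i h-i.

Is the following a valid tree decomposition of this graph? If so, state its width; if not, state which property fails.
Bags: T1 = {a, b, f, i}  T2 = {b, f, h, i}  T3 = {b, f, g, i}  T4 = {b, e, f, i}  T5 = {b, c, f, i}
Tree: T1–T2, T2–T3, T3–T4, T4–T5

A tree decomposition must satisfy three properties: every vertex lies in some bag; for every edge, both endpoints lie together in some bag; and for every vertex, the bags containing it form a connected subtree. Here vertex d appears in no bag, so the decomposition is invalid.

No — vertex d appears in no bag.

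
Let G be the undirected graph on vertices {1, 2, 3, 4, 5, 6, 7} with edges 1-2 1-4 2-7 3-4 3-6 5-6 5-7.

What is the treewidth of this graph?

A width-2 tree decomposition is:
Bags: B1 = {3, 5, 6}  B2 = {3, 5, 7}  B3 = {2, 3, 7}  B4 = {1, 2, 3}  B5 = {1, 3, 4}
Tree: B1–B2, B2–B3, B3–B4, B4–B5
Each bag holds 3 vertices, so the decomposition has width 2, which upper-bounds the treewidth. Since 3–6–5–7–2–1–4–3 is a cycle in G, G is not acyclic. Forests are exactly the graphs of treewidth ≤ 1, so tw(G) ≥ 2. The upper and lower bounds meet at 2, so that is the treewidth.

2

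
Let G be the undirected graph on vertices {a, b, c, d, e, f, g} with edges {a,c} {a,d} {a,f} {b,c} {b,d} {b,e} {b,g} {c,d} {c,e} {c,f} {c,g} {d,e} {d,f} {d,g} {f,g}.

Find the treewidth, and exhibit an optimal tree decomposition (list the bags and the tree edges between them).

Treewidth 3.
One optimal decomposition is:
Bags: B1 = {b, c, d, g}  B2 = {c, d, f, g}  B3 = {a, c, d, f}  B4 = {b, c, d, e}
Tree: B1–B2, B2–B3, B1–B4

The largest bag has 4 vertices, giving width 3; this decomposition certifies tw(G) ≤ 3. Conversely, {b, c, d, e} is a clique of size 4, and the vertices of any clique must share a bag in every tree decomposition; so some bag has ≥ 4 vertices and tw(G) ≥ 3. The upper and lower bounds meet at 3, so that is the treewidth.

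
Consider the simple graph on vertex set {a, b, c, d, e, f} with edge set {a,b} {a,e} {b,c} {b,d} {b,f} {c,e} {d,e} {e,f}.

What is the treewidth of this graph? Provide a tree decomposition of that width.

The largest bag has 3 vertices, giving width 2; this decomposition certifies tw(G) ≤ 2. Since e–f–b–a–e is a cycle in G, G is not acyclic. Forests are exactly the graphs of treewidth ≤ 1, so tw(G) ≥ 2. Therefore the treewidth is 2.

Treewidth 2.
One such decomposition:
Bags: B1 = {b, e, f}  B2 = {a, b, e}  B3 = {b, d, e}  B4 = {b, c, e}
Tree: B1–B2, B2–B3, B3–B4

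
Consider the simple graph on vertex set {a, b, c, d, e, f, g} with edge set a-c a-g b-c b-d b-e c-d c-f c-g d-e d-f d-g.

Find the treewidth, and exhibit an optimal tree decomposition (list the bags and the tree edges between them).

Every bag has size at most 3, so the width is 3 − 1 = 2 and tw(G) ≤ 2. Conversely, {b, d, e} is a clique of size 3, and the vertices of any clique must share a bag in every tree decomposition; so some bag has ≥ 3 vertices and tw(G) ≥ 2. Hence tw(G) = 2 exactly.

Treewidth 2.
One such decomposition:
Bags: B1 = {a, c, g}  B2 = {c, d, g}  B3 = {c, d, f}  B4 = {b, c, d}  B5 = {b, d, e}
Tree: B1–B2, B2–B3, B3–B4, B4–B5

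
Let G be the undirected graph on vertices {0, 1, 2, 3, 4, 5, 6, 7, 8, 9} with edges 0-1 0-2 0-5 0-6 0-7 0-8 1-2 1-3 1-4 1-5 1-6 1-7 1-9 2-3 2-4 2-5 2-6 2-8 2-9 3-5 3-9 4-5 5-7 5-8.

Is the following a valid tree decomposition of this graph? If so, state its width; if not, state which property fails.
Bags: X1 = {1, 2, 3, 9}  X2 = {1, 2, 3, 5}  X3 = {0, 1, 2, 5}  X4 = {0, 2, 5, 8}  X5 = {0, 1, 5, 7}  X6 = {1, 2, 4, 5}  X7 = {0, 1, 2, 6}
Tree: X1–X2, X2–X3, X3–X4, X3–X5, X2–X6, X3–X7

Yes; width 3.

Vertex coverage: the bags together contain {0, 1, 2, 3, 4, 5, 6, 7, 8, 9}, the full vertex set. Edge coverage: each edge of G has both endpoints in at least one bag. Running intersection: for every vertex, the bags containing it form a connected subtree. All three properties hold, so this is a valid tree decomposition of width max|bag| − 1 = 3, and hence tw(G) ≤ 3.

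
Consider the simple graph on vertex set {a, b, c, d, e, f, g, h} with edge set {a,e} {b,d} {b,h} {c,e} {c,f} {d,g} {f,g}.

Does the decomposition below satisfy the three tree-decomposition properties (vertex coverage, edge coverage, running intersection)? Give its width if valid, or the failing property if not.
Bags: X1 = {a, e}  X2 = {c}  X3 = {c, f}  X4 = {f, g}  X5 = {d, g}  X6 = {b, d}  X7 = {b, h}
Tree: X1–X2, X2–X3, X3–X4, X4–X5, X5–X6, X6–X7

A tree decomposition must satisfy three properties: every vertex lies in some bag; for every edge, both endpoints lie together in some bag; and for every vertex, the bags containing it form a connected subtree. Here edge (e,c) lies in no bag, so the decomposition is invalid.

No — edge (e,c) lies in no bag.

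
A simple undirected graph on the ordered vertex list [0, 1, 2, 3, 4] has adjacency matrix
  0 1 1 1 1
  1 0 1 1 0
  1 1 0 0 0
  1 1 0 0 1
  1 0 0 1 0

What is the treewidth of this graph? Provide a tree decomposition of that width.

The largest bag has 3 vertices, giving width 2; this decomposition certifies tw(G) ≤ 2. On the other hand G contains the 3-clique {0, 1, 2}. A clique must lie in a single bag of any decomposition, so no decomposition can have width below 2. The upper and lower bounds meet at 2, so that is the treewidth.

Treewidth 2.
Bags: B1 = {0, 1, 3}  B2 = {0, 3, 4}  B3 = {0, 1, 2}
Tree: B1–B2, B1–B3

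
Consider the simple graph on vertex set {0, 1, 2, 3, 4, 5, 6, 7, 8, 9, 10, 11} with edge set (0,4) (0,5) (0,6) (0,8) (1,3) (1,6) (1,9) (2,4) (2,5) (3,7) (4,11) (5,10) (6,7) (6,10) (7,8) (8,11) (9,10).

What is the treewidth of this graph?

3

A width-3 tree decomposition is:
Bags: B1 = {1, 3, 7, 9}  B2 = {1, 6, 7, 9}  B3 = {6, 7, 9, 10}  B4 = {6, 7, 8, 10}  B5 = {0, 6, 8, 10}  B6 = {0, 5, 8, 10}  B7 = {0, 5, 8, 11}  B8 = {0, 4, 5, 11}  B9 = {2, 4, 5, 11}
Tree: B1–B2, B2–B3, B3–B4, B4–B5, B5–B6, B6–B7, B7–B8, B8–B9
The largest bag has 4 vertices, giving width 3; this decomposition certifies tw(G) ≤ 3. For the lower bound: the 4 vertex sets {1,3,9}, {7}, {6}, {0,5,8,10} are disjoint, each induces a connected subgraph, and every pair is joined by at least one edge of G. Contracting each set to a single vertex therefore yields K_{4} as a minor, and since treewidth is minor-monotone, tw(G) ≥ tw(K_{4}) = 3. Combining the bounds, tw(G) = 3.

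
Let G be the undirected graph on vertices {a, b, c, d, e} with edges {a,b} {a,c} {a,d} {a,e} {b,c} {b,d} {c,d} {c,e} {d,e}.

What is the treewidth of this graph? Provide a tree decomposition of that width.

Treewidth 3.
Bags: B1 = {a, c, d, e}  B2 = {a, b, c, d}
Tree: B1–B2

Every bag has size at most 4, so the width is 4 − 1 = 3 and tw(G) ≤ 3. On the other hand G contains the 4-clique {a, c, d, e}. A clique must lie in a single bag of any decomposition, so no decomposition can have width below 3. Hence tw(G) = 3 exactly.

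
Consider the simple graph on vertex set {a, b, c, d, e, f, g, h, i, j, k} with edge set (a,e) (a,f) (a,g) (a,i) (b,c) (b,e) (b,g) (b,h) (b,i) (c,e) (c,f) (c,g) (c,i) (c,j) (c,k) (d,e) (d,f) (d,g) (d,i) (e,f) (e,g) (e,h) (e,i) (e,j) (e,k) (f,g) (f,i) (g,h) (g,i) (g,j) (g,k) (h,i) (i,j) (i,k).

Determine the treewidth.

A width-4 tree decomposition is:
Bags: B1 = {b, c, e, g, i}  B2 = {b, e, g, h, i}  B3 = {c, e, f, g, i}  B4 = {d, e, f, g, i}  B5 = {a, e, f, g, i}  B6 = {c, e, g, i, j}  B7 = {c, e, g, i, k}
Tree: B1–B2, B1–B3, B3–B4, B3–B5, B3–B6, B3–B7
The largest bag has 5 vertices, giving width 4; this decomposition certifies tw(G) ≤ 4. Conversely, {d, e, f, g, i} is a clique of size 5, and the vertices of any clique must share a bag in every tree decomposition; so some bag has ≥ 5 vertices and tw(G) ≥ 4. Hence tw(G) = 4 exactly.

4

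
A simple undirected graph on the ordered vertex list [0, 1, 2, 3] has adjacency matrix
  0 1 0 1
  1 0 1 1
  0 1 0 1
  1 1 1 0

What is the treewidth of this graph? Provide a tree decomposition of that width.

The largest bag has 3 vertices, giving width 2; this decomposition certifies tw(G) ≤ 2. On the other hand G contains the 3-clique {0, 1, 3}. A clique must lie in a single bag of any decomposition, so no decomposition can have width below 2. Hence tw(G) = 2 exactly.

Treewidth 2.
One such decomposition:
Bags: B1 = {0, 1, 3}  B2 = {1, 2, 3}
Tree: B1–B2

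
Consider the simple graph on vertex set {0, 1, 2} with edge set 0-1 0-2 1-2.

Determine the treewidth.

A width-2 tree decomposition is:
Bags: B1 = {0, 1, 2}
Tree: (single bag)
With just one bag of size 3, the width is 3 − 1 = 2, so tw(G) ≤ 2. For the lower bound, the 3 vertices {0, 1, 2} are pairwise adjacent, and any tree decomposition puts a clique entirely inside one bag — forcing width ≥ 2. Combining the bounds, tw(G) = 2.

2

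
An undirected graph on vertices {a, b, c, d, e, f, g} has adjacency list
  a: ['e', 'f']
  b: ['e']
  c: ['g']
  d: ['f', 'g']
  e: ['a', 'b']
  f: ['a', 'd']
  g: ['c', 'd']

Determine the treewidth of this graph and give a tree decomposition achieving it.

Each bag holds 2 vertices, so the decomposition has width 1, which upper-bounds the treewidth. Since G has at least one edge (e.g. c–g), it is not an edgeless graph, so tw(G) ≥ 1. The upper and lower bounds meet at 1, so that is the treewidth.

Treewidth 1.
One such decomposition:
Bags: B1 = {c, g}  B2 = {d, g}  B3 = {d, f}  B4 = {a, f}  B5 = {a, e}  B6 = {b, e}
Tree: B1–B2, B2–B3, B3–B4, B4–B5, B5–B6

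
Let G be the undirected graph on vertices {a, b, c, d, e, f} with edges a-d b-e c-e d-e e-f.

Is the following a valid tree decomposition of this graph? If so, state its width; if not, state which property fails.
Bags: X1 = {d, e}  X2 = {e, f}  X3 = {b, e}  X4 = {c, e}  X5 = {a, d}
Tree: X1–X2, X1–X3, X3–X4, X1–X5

Yes; width 1.

Vertex coverage: the bags together contain {a, b, c, d, e, f}, the full vertex set. Edge coverage: each edge of G has both endpoints in at least one bag. Running intersection: for every vertex, the bags containing it form a connected subtree. All three properties hold, so this is a valid tree decomposition of width max|bag| − 1 = 1, and hence tw(G) ≤ 1.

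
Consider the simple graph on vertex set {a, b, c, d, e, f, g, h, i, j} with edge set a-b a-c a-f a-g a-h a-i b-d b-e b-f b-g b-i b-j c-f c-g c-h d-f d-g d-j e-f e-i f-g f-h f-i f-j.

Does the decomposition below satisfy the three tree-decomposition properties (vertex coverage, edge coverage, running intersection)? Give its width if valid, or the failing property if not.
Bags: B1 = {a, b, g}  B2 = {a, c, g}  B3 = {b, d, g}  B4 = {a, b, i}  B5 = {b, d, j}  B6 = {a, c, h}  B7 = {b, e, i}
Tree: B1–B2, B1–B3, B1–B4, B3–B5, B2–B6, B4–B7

No — vertex f appears in no bag.

A tree decomposition must satisfy three properties: every vertex lies in some bag; for every edge, both endpoints lie together in some bag; and for every vertex, the bags containing it form a connected subtree. Here vertex f appears in no bag, so the decomposition is invalid.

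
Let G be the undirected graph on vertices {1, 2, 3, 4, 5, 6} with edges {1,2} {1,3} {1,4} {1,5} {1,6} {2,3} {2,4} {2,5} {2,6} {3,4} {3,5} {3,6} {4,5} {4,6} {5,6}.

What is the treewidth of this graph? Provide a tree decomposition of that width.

With just one bag of size 6, the width is 6 − 1 = 5, so tw(G) ≤ 5. On the other hand G contains the 6-clique {1, 2, 3, 4, 5, 6}. A clique must lie in a single bag of any decomposition, so no decomposition can have width below 5. The upper and lower bounds meet at 5, so that is the treewidth.

Treewidth 5.
One optimal decomposition is:
Bags: B1 = {1, 2, 3, 4, 5, 6}
Tree: (single bag)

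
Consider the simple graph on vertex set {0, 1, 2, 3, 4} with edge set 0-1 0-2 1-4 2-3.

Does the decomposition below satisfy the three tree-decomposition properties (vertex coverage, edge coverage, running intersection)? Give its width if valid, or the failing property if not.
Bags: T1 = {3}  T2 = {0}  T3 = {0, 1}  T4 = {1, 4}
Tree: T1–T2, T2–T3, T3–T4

A tree decomposition must satisfy three properties: every vertex lies in some bag; for every edge, both endpoints lie together in some bag; and for every vertex, the bags containing it form a connected subtree. Here vertex 2 appears in no bag, so the decomposition is invalid.

No — vertex 2 appears in no bag.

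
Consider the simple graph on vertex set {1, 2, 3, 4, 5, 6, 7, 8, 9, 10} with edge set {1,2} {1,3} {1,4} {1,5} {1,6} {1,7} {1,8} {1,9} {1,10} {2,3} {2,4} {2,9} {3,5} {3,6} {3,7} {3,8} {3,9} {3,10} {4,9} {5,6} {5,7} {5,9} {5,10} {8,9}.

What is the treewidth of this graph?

3

A width-3 tree decomposition is:
Bags: B1 = {1, 2, 3, 9}  B2 = {1, 3, 5, 9}  B3 = {1, 3, 5, 10}  B4 = {1, 3, 5, 7}  B5 = {1, 3, 5, 6}  B6 = {1, 2, 4, 9}  B7 = {1, 3, 8, 9}
Tree: B1–B2, B2–B3, B3–B4, B3–B5, B1–B6, B1–B7
Every bag has size at most 4, so the width is 4 − 1 = 3 and tw(G) ≤ 3. For the lower bound, the 4 vertices {1, 3, 8, 9} are pairwise adjacent, and any tree decomposition puts a clique entirely inside one bag — forcing width ≥ 3. The upper and lower bounds meet at 3, so that is the treewidth.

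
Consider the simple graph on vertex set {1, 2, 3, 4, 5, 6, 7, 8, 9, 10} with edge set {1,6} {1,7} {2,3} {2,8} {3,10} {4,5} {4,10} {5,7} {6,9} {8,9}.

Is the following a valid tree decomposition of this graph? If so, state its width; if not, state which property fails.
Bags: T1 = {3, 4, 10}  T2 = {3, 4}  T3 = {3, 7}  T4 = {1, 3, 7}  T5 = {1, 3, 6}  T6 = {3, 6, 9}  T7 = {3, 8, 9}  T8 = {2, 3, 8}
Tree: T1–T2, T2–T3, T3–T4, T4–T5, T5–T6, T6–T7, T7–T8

No — vertex 5 appears in no bag.

A tree decomposition must satisfy three properties: every vertex lies in some bag; for every edge, both endpoints lie together in some bag; and for every vertex, the bags containing it form a connected subtree. Here vertex 5 appears in no bag, so the decomposition is invalid.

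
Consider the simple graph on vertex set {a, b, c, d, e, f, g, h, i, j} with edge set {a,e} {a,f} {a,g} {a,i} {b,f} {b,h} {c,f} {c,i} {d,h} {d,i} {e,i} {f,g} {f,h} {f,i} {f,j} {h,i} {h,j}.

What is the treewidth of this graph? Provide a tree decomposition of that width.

Each bag holds 3 vertices, so the decomposition has width 2, which upper-bounds the treewidth. Conversely, {d, h, i} is a clique of size 3, and the vertices of any clique must share a bag in every tree decomposition; so some bag has ≥ 3 vertices and tw(G) ≥ 2. The upper and lower bounds meet at 2, so that is the treewidth.

Treewidth 2.
One such decomposition:
Bags: B1 = {f, h, i}  B2 = {d, h, i}  B3 = {c, f, i}  B4 = {f, h, j}  B5 = {a, f, i}  B6 = {a, e, i}  B7 = {a, f, g}  B8 = {b, f, h}
Tree: B1–B2, B1–B3, B1–B4, B1–B5, B5–B6, B5–B7, B4–B8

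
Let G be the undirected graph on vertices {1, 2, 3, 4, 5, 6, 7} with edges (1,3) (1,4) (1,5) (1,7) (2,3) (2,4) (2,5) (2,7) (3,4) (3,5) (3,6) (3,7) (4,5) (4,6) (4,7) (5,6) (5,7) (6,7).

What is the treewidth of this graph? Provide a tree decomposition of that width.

Treewidth 4.
One optimal decomposition is:
Bags: B1 = {2, 3, 4, 5, 7}  B2 = {1, 3, 4, 5, 7}  B3 = {3, 4, 5, 6, 7}
Tree: B1–B2, B1–B3

Each bag holds 5 vertices, so the decomposition has width 4, which upper-bounds the treewidth. Conversely, {1, 3, 4, 5, 7} is a clique of size 5, and the vertices of any clique must share a bag in every tree decomposition; so some bag has ≥ 5 vertices and tw(G) ≥ 4. Therefore the treewidth is 4.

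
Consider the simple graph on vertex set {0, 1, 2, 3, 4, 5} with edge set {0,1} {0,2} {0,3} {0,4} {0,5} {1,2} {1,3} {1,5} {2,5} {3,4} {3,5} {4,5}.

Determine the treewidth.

3

A width-3 tree decomposition is:
Bags: B1 = {0, 1, 2, 5}  B2 = {0, 1, 3, 5}  B3 = {0, 3, 4, 5}
Tree: B1–B2, B2–B3
Each bag holds 4 vertices, so the decomposition has width 3, which upper-bounds the treewidth. On the other hand G contains the 4-clique {0, 1, 2, 5}. A clique must lie in a single bag of any decomposition, so no decomposition can have width below 3. The upper and lower bounds meet at 3, so that is the treewidth.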